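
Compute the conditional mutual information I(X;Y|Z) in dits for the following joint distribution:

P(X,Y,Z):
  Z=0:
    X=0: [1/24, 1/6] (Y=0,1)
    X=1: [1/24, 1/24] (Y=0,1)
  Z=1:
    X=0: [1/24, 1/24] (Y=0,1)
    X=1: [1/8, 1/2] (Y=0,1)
0.0123 dits

Conditional mutual information: I(X;Y|Z) = H(X|Z) + H(Y|Z) - H(X,Y|Z)

H(Z) = 0.2622
H(X,Z) = 0.4494 → H(X|Z) = 0.1872
H(Y,Z) = 0.5058 → H(Y|Z) = 0.2436
H(X,Y,Z) = 0.6806 → H(X,Y|Z) = 0.4185

I(X;Y|Z) = 0.1872 + 0.2436 - 0.4185 = 0.0123 dits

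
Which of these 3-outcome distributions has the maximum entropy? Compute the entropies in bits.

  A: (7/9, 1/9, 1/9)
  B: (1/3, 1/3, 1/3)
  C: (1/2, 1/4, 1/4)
B

For a discrete distribution over n outcomes, entropy is maximized by the uniform distribution.

Computing entropies:
H(A) = 0.9864 bits
H(B) = 1.5850 bits
H(C) = 1.5000 bits

The uniform distribution (where all probabilities equal 1/3) achieves the maximum entropy of log_2(3) = 1.5850 bits.

Distribution B has the highest entropy.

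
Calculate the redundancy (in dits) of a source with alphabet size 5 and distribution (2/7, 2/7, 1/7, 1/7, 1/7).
0.0259 dits

Redundancy measures how far a source is from maximum entropy:
R = H_max - H(X)

Maximum entropy for 5 symbols: H_max = log_10(5) = 0.6990 dits
Actual entropy: H(X) = 0.6731 dits
Redundancy: R = 0.6990 - 0.6731 = 0.0259 dits

This redundancy represents potential for compression: the source could be compressed by 0.0259 dits per symbol.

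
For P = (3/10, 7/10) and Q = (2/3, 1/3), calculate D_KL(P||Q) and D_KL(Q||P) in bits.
D_KL(P||Q) = 0.4037, D_KL(Q||P) = 0.4112

KL divergence is not symmetric: D_KL(P||Q) ≠ D_KL(Q||P) in general.

D_KL(P||Q) = 0.4037 bits
D_KL(Q||P) = 0.4112 bits

No, they are not equal!

This asymmetry is why KL divergence is not a true distance metric.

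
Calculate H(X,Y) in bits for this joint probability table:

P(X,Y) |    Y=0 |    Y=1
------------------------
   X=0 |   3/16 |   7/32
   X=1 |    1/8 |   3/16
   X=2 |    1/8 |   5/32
2.5537 bits

Joint entropy is H(X,Y) = -Σ_{x,y} p(x,y) log p(x,y).

Summing over all non-zero entries:
H(X,Y) = -[3/16·log_2(3/16) + 7/32·log_2(7/32) + 1/8·log_2(1/8) + 3/16·log_2(3/16) + 1/8·log_2(1/8) + 5/32·log_2(5/32)]
H(X,Y) = 2.5537 bits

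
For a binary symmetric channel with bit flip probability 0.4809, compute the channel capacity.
0.0011 bits

For a binary symmetric channel (BSC) with error probability p:
Capacity C = 1 - H(p) bits per symbol

where H(p) = -p log₂(p) - (1-p) log₂(1-p) is the binary entropy function.

H(0.4809) = 0.9989 bits
C = 1 - 0.9989 = 0.0011 bits per symbol

This means we can reliably transmit up to 0.0011 bits of information per channel use.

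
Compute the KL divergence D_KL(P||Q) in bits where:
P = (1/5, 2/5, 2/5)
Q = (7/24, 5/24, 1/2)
0.1388 bits

KL divergence: D_KL(P||Q) = Σ p(x) log(p(x)/q(x))

Computing term by term:
  x=0: 1/5 × log_2[(1/5)/(7/24)] = 1/5 × -0.5443 = -0.1089
  x=1: 2/5 × log_2[(2/5)/(5/24)] = 2/5 × 0.9411 = 0.3764
  x=2: 2/5 × log_2[(2/5)/(1/2)] = 2/5 × -0.3219 = -0.1288

D_KL(P||Q) = 0.1388 bits

Note: KL divergence is always non-negative and equals 0 iff P = Q.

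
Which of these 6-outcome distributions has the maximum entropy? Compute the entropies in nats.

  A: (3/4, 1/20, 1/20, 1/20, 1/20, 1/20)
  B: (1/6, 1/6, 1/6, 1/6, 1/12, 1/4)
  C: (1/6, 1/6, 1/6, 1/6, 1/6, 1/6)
C

For a discrete distribution over n outcomes, entropy is maximized by the uniform distribution.

Computing entropies:
H(A) = 0.9647 nats
H(B) = 1.7482 nats
H(C) = 1.7918 nats

The uniform distribution (where all probabilities equal 1/6) achieves the maximum entropy of log_e(6) = 1.7918 nats.

Distribution C has the highest entropy.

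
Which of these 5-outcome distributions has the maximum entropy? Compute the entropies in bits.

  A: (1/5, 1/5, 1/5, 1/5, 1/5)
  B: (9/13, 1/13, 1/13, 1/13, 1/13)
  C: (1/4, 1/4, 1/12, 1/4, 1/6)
A

For a discrete distribution over n outcomes, entropy is maximized by the uniform distribution.

Computing entropies:
H(A) = 2.3219 bits
H(B) = 1.5059 bits
H(C) = 2.2296 bits

The uniform distribution (where all probabilities equal 1/5) achieves the maximum entropy of log_2(5) = 2.3219 bits.

Distribution A has the highest entropy.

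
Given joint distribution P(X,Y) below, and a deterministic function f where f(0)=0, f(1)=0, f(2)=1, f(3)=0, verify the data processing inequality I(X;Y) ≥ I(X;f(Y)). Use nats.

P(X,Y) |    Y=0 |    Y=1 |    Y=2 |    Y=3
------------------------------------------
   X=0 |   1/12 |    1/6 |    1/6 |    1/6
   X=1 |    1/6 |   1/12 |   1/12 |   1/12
I(X;Y) = 0.0427, I(X;f(Y)) = 0.0048, inequality holds: 0.0427 ≥ 0.0048

Data Processing Inequality: For any Markov chain X → Y → Z, we have I(X;Y) ≥ I(X;Z).

Here Z = f(Y) is a deterministic function of Y, forming X → Y → Z.

Original I(X;Y) = 0.0427 nats

After applying f:
P(X,Z) where Z=f(Y):
- P(X,Z=0) = P(X,Y=0) + P(X,Y=1) + P(X,Y=3)
- P(X,Z=1) = P(X,Y=2)

I(X;Z) = I(X;f(Y)) = 0.0048 nats

Verification: 0.0427 ≥ 0.0048 ✓

Information cannot be created by processing; the function f can only lose information about X.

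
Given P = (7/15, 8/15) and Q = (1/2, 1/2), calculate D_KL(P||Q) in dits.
0.0010 dits

KL divergence: D_KL(P||Q) = Σ p(x) log(p(x)/q(x))

Computing term by term:
  x=0: 7/15 × log_10[(7/15)/(1/2)] = 7/15 × -0.0300 = -0.0140
  x=1: 8/15 × log_10[(8/15)/(1/2)] = 8/15 × 0.0280 = 0.0149

D_KL(P||Q) = 0.0010 dits

Note: KL divergence is always non-negative and equals 0 iff P = Q.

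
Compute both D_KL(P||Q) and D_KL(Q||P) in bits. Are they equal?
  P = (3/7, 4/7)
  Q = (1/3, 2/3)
D_KL(P||Q) = 0.0283, D_KL(Q||P) = 0.0274

KL divergence is not symmetric: D_KL(P||Q) ≠ D_KL(Q||P) in general.

D_KL(P||Q) = 0.0283 bits
D_KL(Q||P) = 0.0274 bits

No, they are not equal!

This asymmetry is why KL divergence is not a true distance metric.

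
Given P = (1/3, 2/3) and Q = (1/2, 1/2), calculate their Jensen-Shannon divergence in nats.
0.0144 nats

Jensen-Shannon divergence is:
JSD(P||Q) = 0.5 × D_KL(P||M) + 0.5 × D_KL(Q||M)
where M = 0.5 × (P + Q) is the mixture distribution.

M = 0.5 × (1/3, 2/3) + 0.5 × (1/2, 1/2) = (5/12, 7/12)

D_KL(P||M) = 0.0146 nats
D_KL(Q||M) = 0.0141 nats

JSD(P||Q) = 0.5 × 0.0146 + 0.5 × 0.0141 = 0.0144 nats

Unlike KL divergence, JSD is symmetric and bounded: 0 ≤ JSD ≤ log(2).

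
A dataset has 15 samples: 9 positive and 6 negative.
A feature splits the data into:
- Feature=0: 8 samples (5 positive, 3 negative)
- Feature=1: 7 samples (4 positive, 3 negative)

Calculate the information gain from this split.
0.0021 bits

Information Gain = H(Y) - H(Y|Feature)

Before split:
P(positive) = 9/15 = 0.6000
H(Y) = 0.9710 bits

After split:
Feature=0: H = 0.9544 bits (weight = 8/15)
Feature=1: H = 0.9852 bits (weight = 7/15)
H(Y|Feature) = (8/15)×0.9544 + (7/15)×0.9852 = 0.9688 bits

Information Gain = 0.9710 - 0.9688 = 0.0021 bits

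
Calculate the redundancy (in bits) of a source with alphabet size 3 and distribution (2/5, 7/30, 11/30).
0.0356 bits

Redundancy measures how far a source is from maximum entropy:
R = H_max - H(X)

Maximum entropy for 3 symbols: H_max = log_2(3) = 1.5850 bits
Actual entropy: H(X) = 1.5494 bits
Redundancy: R = 1.5850 - 1.5494 = 0.0356 bits

This redundancy represents potential for compression: the source could be compressed by 0.0356 bits per symbol.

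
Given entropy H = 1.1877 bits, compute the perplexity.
2.2779

Perplexity is 2^H (or exp(H) for natural log).

H = 1.1877 bits
Perplexity = 2^1.1877 = 2.2779

Interpretation: The model's uncertainty is equivalent to choosing uniformly among 2.3 options.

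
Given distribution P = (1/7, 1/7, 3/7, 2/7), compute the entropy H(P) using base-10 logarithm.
0.5546 dits

Shannon entropy is H(X) = -Σ p(x) log p(x).

For P = (1/7, 1/7, 3/7, 2/7):
H = -1/7 × log_10(1/7) -1/7 × log_10(1/7) -3/7 × log_10(3/7) -2/7 × log_10(2/7)
H = 0.5546 dits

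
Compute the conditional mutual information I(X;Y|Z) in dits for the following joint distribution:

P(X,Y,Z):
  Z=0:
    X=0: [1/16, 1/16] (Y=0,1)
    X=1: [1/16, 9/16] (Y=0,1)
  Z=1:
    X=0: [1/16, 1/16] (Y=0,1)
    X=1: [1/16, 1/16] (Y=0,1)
0.0209 dits

Conditional mutual information: I(X;Y|Z) = H(X|Z) + H(Y|Z) - H(X,Y|Z)

H(Z) = 0.2442
H(X,Z) = 0.4662 → H(X|Z) = 0.2220
H(Y,Z) = 0.4662 → H(Y|Z) = 0.2220
H(X,Y,Z) = 0.6674 → H(X,Y|Z) = 0.4231

I(X;Y|Z) = 0.2220 + 0.2220 - 0.4231 = 0.0209 dits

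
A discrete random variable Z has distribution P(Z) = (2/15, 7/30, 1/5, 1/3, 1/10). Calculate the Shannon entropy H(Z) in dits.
0.6630 dits

Shannon entropy is H(X) = -Σ p(x) log p(x).

For P = (2/15, 7/30, 1/5, 1/3, 1/10):
H = -2/15 × log_10(2/15) -7/30 × log_10(7/30) -1/5 × log_10(1/5) -1/3 × log_10(1/3) -1/10 × log_10(1/10)
H = 0.6630 dits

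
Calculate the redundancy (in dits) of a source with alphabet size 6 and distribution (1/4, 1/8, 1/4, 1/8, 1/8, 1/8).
0.0256 dits

Redundancy measures how far a source is from maximum entropy:
R = H_max - H(X)

Maximum entropy for 6 symbols: H_max = log_10(6) = 0.7782 dits
Actual entropy: H(X) = 0.7526 dits
Redundancy: R = 0.7782 - 0.7526 = 0.0256 dits

This redundancy represents potential for compression: the source could be compressed by 0.0256 dits per symbol.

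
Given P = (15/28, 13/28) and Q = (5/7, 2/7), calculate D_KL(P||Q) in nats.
0.0713 nats

KL divergence: D_KL(P||Q) = Σ p(x) log(p(x)/q(x))

Computing term by term:
  x=0: 15/28 × log_e[(15/28)/(5/7)] = 15/28 × -0.2877 = -0.1541
  x=1: 13/28 × log_e[(13/28)/(2/7)] = 13/28 × 0.4855 = 0.2254

D_KL(P||Q) = 0.0713 nats

Note: KL divergence is always non-negative and equals 0 iff P = Q.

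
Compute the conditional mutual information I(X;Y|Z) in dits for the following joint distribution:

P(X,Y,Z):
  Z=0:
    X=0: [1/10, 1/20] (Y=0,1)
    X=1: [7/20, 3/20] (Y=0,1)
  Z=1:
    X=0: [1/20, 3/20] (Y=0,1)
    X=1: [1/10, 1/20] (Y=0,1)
0.0136 dits

Conditional mutual information: I(X;Y|Z) = H(X|Z) + H(Y|Z) - H(X,Y|Z)

H(Z) = 0.2812
H(X,Z) = 0.5375 → H(X|Z) = 0.2563
H(Y,Z) = 0.5592 → H(Y|Z) = 0.2780
H(X,Y,Z) = 0.8019 → H(X,Y|Z) = 0.5207

I(X;Y|Z) = 0.2563 + 0.2780 - 0.5207 = 0.0136 dits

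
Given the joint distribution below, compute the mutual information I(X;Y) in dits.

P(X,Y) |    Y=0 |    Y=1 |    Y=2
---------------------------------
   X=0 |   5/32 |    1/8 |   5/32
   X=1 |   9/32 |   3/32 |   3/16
0.0061 dits

Mutual information: I(X;Y) = H(X) + H(Y) - H(X,Y)

Marginals:
P(X) = (7/16, 9/16), H(X) = 0.2976 dits
P(Y) = (7/16, 7/32, 11/32), H(Y) = 0.4609 dits

Joint entropy: H(X,Y) = 0.7525 dits

I(X;Y) = 0.2976 + 0.4609 - 0.7525 = 0.0061 dits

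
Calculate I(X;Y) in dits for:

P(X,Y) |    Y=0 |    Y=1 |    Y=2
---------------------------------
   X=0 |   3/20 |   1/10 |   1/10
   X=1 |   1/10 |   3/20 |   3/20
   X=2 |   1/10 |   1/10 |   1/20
0.0095 dits

Mutual information: I(X;Y) = H(X) + H(Y) - H(X,Y)

Marginals:
P(X) = (7/20, 2/5, 1/4), H(X) = 0.4693 dits
P(Y) = (7/20, 7/20, 3/10), H(Y) = 0.4760 dits

Joint entropy: H(X,Y) = 0.9358 dits

I(X;Y) = 0.4693 + 0.4760 - 0.9358 = 0.0095 dits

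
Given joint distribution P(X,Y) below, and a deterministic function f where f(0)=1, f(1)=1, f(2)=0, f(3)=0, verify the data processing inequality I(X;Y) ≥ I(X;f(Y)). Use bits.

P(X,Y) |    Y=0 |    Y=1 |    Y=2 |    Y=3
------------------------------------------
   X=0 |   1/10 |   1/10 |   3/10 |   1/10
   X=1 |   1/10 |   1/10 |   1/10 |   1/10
I(X;Y) = 0.0464, I(X;f(Y)) = 0.0200, inequality holds: 0.0464 ≥ 0.0200

Data Processing Inequality: For any Markov chain X → Y → Z, we have I(X;Y) ≥ I(X;Z).

Here Z = f(Y) is a deterministic function of Y, forming X → Y → Z.

Original I(X;Y) = 0.0464 bits

After applying f:
P(X,Z) where Z=f(Y):
- P(X,Z=0) = P(X,Y=2) + P(X,Y=3)
- P(X,Z=1) = P(X,Y=0) + P(X,Y=1)

I(X;Z) = I(X;f(Y)) = 0.0200 bits

Verification: 0.0464 ≥ 0.0200 ✓

Information cannot be created by processing; the function f can only lose information about X.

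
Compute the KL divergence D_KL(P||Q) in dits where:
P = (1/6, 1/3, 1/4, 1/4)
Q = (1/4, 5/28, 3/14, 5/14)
0.0390 dits

KL divergence: D_KL(P||Q) = Σ p(x) log(p(x)/q(x))

Computing term by term:
  x=0: 1/6 × log_10[(1/6)/(1/4)] = 1/6 × -0.1761 = -0.0293
  x=1: 1/3 × log_10[(1/3)/(5/28)] = 1/3 × 0.2711 = 0.0904
  x=2: 1/4 × log_10[(1/4)/(3/14)] = 1/4 × 0.0669 = 0.0167
  x=3: 1/4 × log_10[(1/4)/(5/14)] = 1/4 × -0.1549 = -0.0387

D_KL(P||Q) = 0.0390 dits

Note: KL divergence is always non-negative and equals 0 iff P = Q.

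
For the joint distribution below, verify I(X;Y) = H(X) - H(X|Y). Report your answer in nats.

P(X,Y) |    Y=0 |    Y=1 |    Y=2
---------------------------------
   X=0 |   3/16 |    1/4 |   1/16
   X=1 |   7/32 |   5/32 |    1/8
I(X;Y) = 0.0227 nats

Mutual information has multiple equivalent forms:
- I(X;Y) = H(X) - H(X|Y)
- I(X;Y) = H(Y) - H(Y|X)
- I(X;Y) = H(X) + H(Y) - H(X,Y)

Computing all quantities:
H(X) = 0.6931, H(Y) = 1.0458, H(X,Y) = 1.7162
H(X|Y) = 0.6704, H(Y|X) = 1.0230

Verification:
H(X) - H(X|Y) = 0.6931 - 0.6704 = 0.0227
H(Y) - H(Y|X) = 1.0458 - 1.0230 = 0.0227
H(X) + H(Y) - H(X,Y) = 0.6931 + 1.0458 - 1.7162 = 0.0227

All forms give I(X;Y) = 0.0227 nats. ✓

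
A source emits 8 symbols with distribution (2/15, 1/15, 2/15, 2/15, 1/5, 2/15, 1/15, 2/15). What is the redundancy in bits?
0.0768 bits

Redundancy measures how far a source is from maximum entropy:
R = H_max - H(X)

Maximum entropy for 8 symbols: H_max = log_2(8) = 3.0000 bits
Actual entropy: H(X) = 2.9232 bits
Redundancy: R = 3.0000 - 2.9232 = 0.0768 bits

This redundancy represents potential for compression: the source could be compressed by 0.0768 bits per symbol.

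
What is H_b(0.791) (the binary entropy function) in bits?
0.7396 bits

The binary entropy function is:
H(p) = -p log(p) - (1-p) log(1-p)

H(0.791) = -0.791 × log_2(0.791) - 0.209 × log_2(0.209)
H(0.791) = 0.7396 bits

Note: Binary entropy is maximized at p=0.5 (H=1 bit) and minimized at p=0 or p=1 (H=0).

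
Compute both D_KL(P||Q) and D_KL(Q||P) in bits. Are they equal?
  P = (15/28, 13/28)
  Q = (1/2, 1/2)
D_KL(P||Q) = 0.0037, D_KL(Q||P) = 0.0037

KL divergence is not symmetric: D_KL(P||Q) ≠ D_KL(Q||P) in general.

D_KL(P||Q) = 0.0037 bits
D_KL(Q||P) = 0.0037 bits

In this case they happen to be equal (to 4 decimal places).

This asymmetry is why KL divergence is not a true distance metric.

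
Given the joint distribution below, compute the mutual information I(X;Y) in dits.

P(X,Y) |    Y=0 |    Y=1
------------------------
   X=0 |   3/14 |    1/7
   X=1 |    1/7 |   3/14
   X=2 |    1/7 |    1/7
0.0062 dits

Mutual information: I(X;Y) = H(X) + H(Y) - H(X,Y)

Marginals:
P(X) = (5/14, 5/14, 2/7), H(X) = 0.4748 dits
P(Y) = (1/2, 1/2), H(Y) = 0.3010 dits

Joint entropy: H(X,Y) = 0.7696 dits

I(X;Y) = 0.4748 + 0.3010 - 0.7696 = 0.0062 dits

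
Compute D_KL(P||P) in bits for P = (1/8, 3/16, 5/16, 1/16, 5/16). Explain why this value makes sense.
0.0000 bits

KL divergence satisfies the Gibbs inequality: D_KL(P||Q) ≥ 0 for all distributions P, Q.

D_KL(P||Q) = Σ p(x) log(p(x)/q(x))
Each term is p(x) × log_2(p(x)/p(x)) = p(x) × log_2(1) = 0, so the sum is 0.
D_KL(P||Q) = 0.0000 bits

When P = Q, the KL divergence is exactly 0, as there is no 'divergence' between identical distributions.

This non-negativity is a fundamental property: relative entropy cannot be negative because it measures how different Q is from P.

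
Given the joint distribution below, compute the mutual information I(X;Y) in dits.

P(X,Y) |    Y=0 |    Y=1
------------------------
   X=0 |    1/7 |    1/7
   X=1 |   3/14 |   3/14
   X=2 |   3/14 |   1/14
0.0118 dits

Mutual information: I(X;Y) = H(X) + H(Y) - H(X,Y)

Marginals:
P(X) = (2/7, 3/7, 2/7), H(X) = 0.4686 dits
P(Y) = (4/7, 3/7), H(Y) = 0.2966 dits

Joint entropy: H(X,Y) = 0.7534 dits

I(X;Y) = 0.4686 + 0.2966 - 0.7534 = 0.0118 dits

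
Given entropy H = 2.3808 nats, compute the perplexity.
10.8136

Perplexity is e^H (or exp(H) for natural log).

H = 2.3808 nats
Perplexity = e^2.3808 = 10.8136

Interpretation: The model's uncertainty is equivalent to choosing uniformly among 10.8 options.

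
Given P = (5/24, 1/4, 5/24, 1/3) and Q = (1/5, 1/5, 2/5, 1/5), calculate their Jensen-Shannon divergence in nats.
0.0252 nats

Jensen-Shannon divergence is:
JSD(P||Q) = 0.5 × D_KL(P||M) + 0.5 × D_KL(Q||M)
where M = 0.5 × (P + Q) is the mixture distribution.

M = 0.5 × (5/24, 1/4, 5/24, 1/3) + 0.5 × (1/5, 1/5, 2/5, 1/5) = (0.204167, 9/40, 0.304167, 4/15)

D_KL(P||M) = 0.0261 nats
D_KL(Q||M) = 0.0243 nats

JSD(P||Q) = 0.5 × 0.0261 + 0.5 × 0.0243 = 0.0252 nats

Unlike KL divergence, JSD is symmetric and bounded: 0 ≤ JSD ≤ log(2).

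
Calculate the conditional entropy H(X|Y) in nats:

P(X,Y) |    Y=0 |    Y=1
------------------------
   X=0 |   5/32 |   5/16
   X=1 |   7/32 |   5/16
0.6879 nats

Using the chain rule: H(X|Y) = H(X,Y) - H(Y)

First, compute H(X,Y) = 1.3495 nats

Marginal P(Y) = (3/8, 5/8)
H(Y) = 0.6616 nats

H(X|Y) = H(X,Y) - H(Y) = 1.3495 - 0.6616 = 0.6879 nats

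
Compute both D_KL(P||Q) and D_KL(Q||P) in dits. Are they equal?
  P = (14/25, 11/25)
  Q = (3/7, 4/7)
D_KL(P||Q) = 0.0151, D_KL(Q||P) = 0.0151

KL divergence is not symmetric: D_KL(P||Q) ≠ D_KL(Q||P) in general.

D_KL(P||Q) = 0.0151 dits
D_KL(Q||P) = 0.0151 dits

In this case they happen to be equal (to 4 decimal places).

This asymmetry is why KL divergence is not a true distance metric.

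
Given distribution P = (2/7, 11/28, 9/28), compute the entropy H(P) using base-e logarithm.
1.0898 nats

Shannon entropy is H(X) = -Σ p(x) log p(x).

For P = (2/7, 11/28, 9/28):
H = -2/7 × log_e(2/7) -11/28 × log_e(11/28) -9/28 × log_e(9/28)
H = 1.0898 nats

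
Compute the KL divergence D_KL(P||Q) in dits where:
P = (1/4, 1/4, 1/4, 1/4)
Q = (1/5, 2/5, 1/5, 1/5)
0.0217 dits

KL divergence: D_KL(P||Q) = Σ p(x) log(p(x)/q(x))

Computing term by term:
  x=0: 1/4 × log_10[(1/4)/(1/5)] = 1/4 × 0.0969 = 0.0242
  x=1: 1/4 × log_10[(1/4)/(2/5)] = 1/4 × -0.2041 = -0.0510
  x=2: 1/4 × log_10[(1/4)/(1/5)] = 1/4 × 0.0969 = 0.0242
  x=3: 1/4 × log_10[(1/4)/(1/5)] = 1/4 × 0.0969 = 0.0242

D_KL(P||Q) = 0.0217 dits

Note: KL divergence is always non-negative and equals 0 iff P = Q.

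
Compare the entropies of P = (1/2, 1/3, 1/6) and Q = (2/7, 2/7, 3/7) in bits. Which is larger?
Q

Computing entropies in bits:
H(P) = 1.4591
H(Q) = 1.5567

Distribution Q has higher entropy.

Intuition: The distribution closer to uniform (more spread out) has higher entropy.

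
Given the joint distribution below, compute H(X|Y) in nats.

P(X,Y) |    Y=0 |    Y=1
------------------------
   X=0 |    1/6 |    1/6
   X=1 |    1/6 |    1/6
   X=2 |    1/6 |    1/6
1.0986 nats

Using the chain rule: H(X|Y) = H(X,Y) - H(Y)

First, compute H(X,Y) = 1.7918 nats

Marginal P(Y) = (1/2, 1/2)
H(Y) = 0.6931 nats

H(X|Y) = H(X,Y) - H(Y) = 1.7918 - 0.6931 = 1.0986 nats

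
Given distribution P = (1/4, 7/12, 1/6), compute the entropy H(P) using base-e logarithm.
0.9596 nats

Shannon entropy is H(X) = -Σ p(x) log p(x).

For P = (1/4, 7/12, 1/6):
H = -1/4 × log_e(1/4) -7/12 × log_e(7/12) -1/6 × log_e(1/6)
H = 0.9596 nats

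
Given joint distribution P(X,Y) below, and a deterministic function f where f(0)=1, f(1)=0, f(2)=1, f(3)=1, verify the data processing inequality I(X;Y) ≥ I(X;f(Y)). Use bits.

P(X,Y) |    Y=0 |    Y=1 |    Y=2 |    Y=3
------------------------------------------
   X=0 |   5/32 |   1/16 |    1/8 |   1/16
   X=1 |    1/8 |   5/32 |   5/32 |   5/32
I(X;Y) = 0.0394, I(X;f(Y)) = 0.0126, inequality holds: 0.0394 ≥ 0.0126

Data Processing Inequality: For any Markov chain X → Y → Z, we have I(X;Y) ≥ I(X;Z).

Here Z = f(Y) is a deterministic function of Y, forming X → Y → Z.

Original I(X;Y) = 0.0394 bits

After applying f:
P(X,Z) where Z=f(Y):
- P(X,Z=0) = P(X,Y=1)
- P(X,Z=1) = P(X,Y=0) + P(X,Y=2) + P(X,Y=3)

I(X;Z) = I(X;f(Y)) = 0.0126 bits

Verification: 0.0394 ≥ 0.0126 ✓

Information cannot be created by processing; the function f can only lose information about X.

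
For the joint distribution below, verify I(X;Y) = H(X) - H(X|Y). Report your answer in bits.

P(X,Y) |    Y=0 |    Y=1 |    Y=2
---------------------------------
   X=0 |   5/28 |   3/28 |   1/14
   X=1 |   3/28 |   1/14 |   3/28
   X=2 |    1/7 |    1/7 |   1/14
I(X;Y) = 0.0300 bits

Mutual information has multiple equivalent forms:
- I(X;Y) = H(X) - H(X|Y)
- I(X;Y) = H(Y) - H(Y|X)
- I(X;Y) = H(X) + H(Y) - H(X,Y)

Computing all quantities:
H(X) = 1.5774, H(Y) = 1.5502, H(X,Y) = 3.0976
H(X|Y) = 1.5474, H(Y|X) = 1.5202

Verification:
H(X) - H(X|Y) = 1.5774 - 1.5474 = 0.0300
H(Y) - H(Y|X) = 1.5502 - 1.5202 = 0.0300
H(X) + H(Y) - H(X,Y) = 1.5774 + 1.5502 - 3.0976 = 0.0300

All forms give I(X;Y) = 0.0300 bits. ✓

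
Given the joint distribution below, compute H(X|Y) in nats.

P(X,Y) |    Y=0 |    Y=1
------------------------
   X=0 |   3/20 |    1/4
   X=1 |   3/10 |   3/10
0.6654 nats

Using the chain rule: H(X|Y) = H(X,Y) - H(Y)

First, compute H(X,Y) = 1.3535 nats

Marginal P(Y) = (9/20, 11/20)
H(Y) = 0.6881 nats

H(X|Y) = H(X,Y) - H(Y) = 1.3535 - 0.6881 = 0.6654 nats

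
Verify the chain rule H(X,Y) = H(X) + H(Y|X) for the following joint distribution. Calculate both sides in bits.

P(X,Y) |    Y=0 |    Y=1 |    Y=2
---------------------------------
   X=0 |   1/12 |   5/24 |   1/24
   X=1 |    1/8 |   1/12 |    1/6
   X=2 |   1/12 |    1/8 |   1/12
H(X,Y) = 3.0383, H(X) = 1.5774, H(Y|X) = 1.4609 (all in bits)

Chain rule: H(X,Y) = H(X) + H(Y|X)

Left side — joint entropy directly:
H(X,Y) = -Σ p(x,y) log p(x,y) = 3.0383 bits

Right side — compute H(Y|X) from the conditional distributions:
P(X) = (1/3, 3/8, 7/24), so H(X) = 1.5774 bits
H(Y|X) = Σ_x P(X=x) · H(Y|X=x):
  P(Y|X=0) = (1/4, 5/8, 1/8), H(Y|X=0) = 1.2988, weight P(X=0) = 1/3
  P(Y|X=1) = (1/3, 2/9, 4/9), H(Y|X=1) = 1.5305, weight P(X=1) = 3/8
  P(Y|X=2) = (2/7, 3/7, 2/7), H(Y|X=2) = 1.5567, weight P(X=2) = 7/24
H(Y|X) = 1.4609 bits

H(X) + H(Y|X) = 1.5774 + 1.4609 = 3.0383 bits

Both sides equal 3.0383 bits. ✓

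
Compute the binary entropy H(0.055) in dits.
0.0925 dits

The binary entropy function is:
H(p) = -p log(p) - (1-p) log(1-p)

H(0.055) = -0.055 × log_10(0.055) - 0.945 × log_10(0.945)
H(0.055) = 0.0925 dits

Note: Binary entropy is maximized at p=0.5 (H=1 bit) and minimized at p=0 or p=1 (H=0).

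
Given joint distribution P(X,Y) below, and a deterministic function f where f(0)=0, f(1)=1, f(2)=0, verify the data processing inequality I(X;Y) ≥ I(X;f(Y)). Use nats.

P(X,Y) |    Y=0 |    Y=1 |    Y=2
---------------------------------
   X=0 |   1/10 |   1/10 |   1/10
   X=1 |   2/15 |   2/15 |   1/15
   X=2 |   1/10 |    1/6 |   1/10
I(X;Y) = 0.0127, I(X;f(Y)) = 0.0051, inequality holds: 0.0127 ≥ 0.0051

Data Processing Inequality: For any Markov chain X → Y → Z, we have I(X;Y) ≥ I(X;Z).

Here Z = f(Y) is a deterministic function of Y, forming X → Y → Z.

Original I(X;Y) = 0.0127 nats

After applying f:
P(X,Z) where Z=f(Y):
- P(X,Z=0) = P(X,Y=0) + P(X,Y=2)
- P(X,Z=1) = P(X,Y=1)

I(X;Z) = I(X;f(Y)) = 0.0051 nats

Verification: 0.0127 ≥ 0.0051 ✓

Information cannot be created by processing; the function f can only lose information about X.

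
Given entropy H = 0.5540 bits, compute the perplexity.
1.4682

Perplexity is 2^H (or exp(H) for natural log).

H = 0.5540 bits
Perplexity = 2^0.5540 = 1.4682

Interpretation: The model's uncertainty is equivalent to choosing uniformly among 1.5 options.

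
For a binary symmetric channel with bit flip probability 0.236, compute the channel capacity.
0.2117 bits

For a binary symmetric channel (BSC) with error probability p:
Capacity C = 1 - H(p) bits per symbol

where H(p) = -p log₂(p) - (1-p) log₂(1-p) is the binary entropy function.

H(0.236) = 0.7883 bits
C = 1 - 0.7883 = 0.2117 bits per symbol

This means we can reliably transmit up to 0.2117 bits of information per channel use.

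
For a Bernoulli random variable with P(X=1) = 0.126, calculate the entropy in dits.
0.1645 dits

The binary entropy function is:
H(p) = -p log(p) - (1-p) log(1-p)

H(0.126) = -0.126 × log_10(0.126) - 0.874 × log_10(0.874)
H(0.126) = 0.1645 dits

Note: Binary entropy is maximized at p=0.5 (H=1 bit) and minimized at p=0 or p=1 (H=0).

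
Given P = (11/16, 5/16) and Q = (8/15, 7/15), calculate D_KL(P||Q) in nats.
0.0493 nats

KL divergence: D_KL(P||Q) = Σ p(x) log(p(x)/q(x))

Computing term by term:
  x=0: 11/16 × log_e[(11/16)/(8/15)] = 11/16 × 0.2539 = 0.1746
  x=1: 5/16 × log_e[(5/16)/(7/15)] = 5/16 × -0.4010 = -0.1253

D_KL(P||Q) = 0.0493 nats

Note: KL divergence is always non-negative and equals 0 iff P = Q.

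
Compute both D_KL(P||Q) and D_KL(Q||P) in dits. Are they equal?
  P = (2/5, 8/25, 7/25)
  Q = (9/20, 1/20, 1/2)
D_KL(P||Q) = 0.1670, D_KL(Q||P) = 0.1086

KL divergence is not symmetric: D_KL(P||Q) ≠ D_KL(Q||P) in general.

D_KL(P||Q) = 0.1670 dits
D_KL(Q||P) = 0.1086 dits

No, they are not equal!

This asymmetry is why KL divergence is not a true distance metric.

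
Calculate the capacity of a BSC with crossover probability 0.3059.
0.1116 bits

For a binary symmetric channel (BSC) with error probability p:
Capacity C = 1 - H(p) bits per symbol

where H(p) = -p log₂(p) - (1-p) log₂(1-p) is the binary entropy function.

H(0.3059) = 0.8884 bits
C = 1 - 0.8884 = 0.1116 bits per symbol

This means we can reliably transmit up to 0.1116 bits of information per channel use.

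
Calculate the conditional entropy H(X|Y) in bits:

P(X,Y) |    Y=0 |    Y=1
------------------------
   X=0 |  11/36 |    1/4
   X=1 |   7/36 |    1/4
0.9820 bits

Using the chain rule: H(X|Y) = H(X,Y) - H(Y)

First, compute H(X,Y) = 1.9820 bits

Marginal P(Y) = (1/2, 1/2)
H(Y) = 1.0000 bits

H(X|Y) = H(X,Y) - H(Y) = 1.9820 - 1.0000 = 0.9820 bits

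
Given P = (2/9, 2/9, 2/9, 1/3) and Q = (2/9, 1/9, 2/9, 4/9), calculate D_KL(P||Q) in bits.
0.0839 bits

KL divergence: D_KL(P||Q) = Σ p(x) log(p(x)/q(x))

Computing term by term:
  x=0: 2/9 × log_2[(2/9)/(2/9)] = 2/9 × 0.0000 = 0.0000
  x=1: 2/9 × log_2[(2/9)/(1/9)] = 2/9 × 1.0000 = 0.2222
  x=2: 2/9 × log_2[(2/9)/(2/9)] = 2/9 × 0.0000 = 0.0000
  x=3: 1/3 × log_2[(1/3)/(4/9)] = 1/3 × -0.4150 = -0.1383

D_KL(P||Q) = 0.0839 bits

Note: KL divergence is always non-negative and equals 0 iff P = Q.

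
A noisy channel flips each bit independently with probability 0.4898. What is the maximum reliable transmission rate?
0.0003 bits

For a binary symmetric channel (BSC) with error probability p:
Capacity C = 1 - H(p) bits per symbol

where H(p) = -p log₂(p) - (1-p) log₂(1-p) is the binary entropy function.

H(0.4898) = 0.9997 bits
C = 1 - 0.9997 = 0.0003 bits per symbol

This means we can reliably transmit up to 0.0003 bits of information per channel use.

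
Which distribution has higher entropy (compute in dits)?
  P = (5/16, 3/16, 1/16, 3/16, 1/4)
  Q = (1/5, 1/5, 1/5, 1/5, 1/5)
Q

Computing entropies in dits:
H(P) = 0.6563
H(Q) = 0.6990

Distribution Q has higher entropy.

Intuition: The distribution closer to uniform (more spread out) has higher entropy.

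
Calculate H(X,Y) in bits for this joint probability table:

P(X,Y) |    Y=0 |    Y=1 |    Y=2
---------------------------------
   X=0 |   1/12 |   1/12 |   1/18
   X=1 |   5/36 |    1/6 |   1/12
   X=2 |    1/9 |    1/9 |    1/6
3.0895 bits

Joint entropy is H(X,Y) = -Σ_{x,y} p(x,y) log p(x,y).

Summing over all non-zero entries:
H(X,Y) = -[1/12·log_2(1/12) + 1/12·log_2(1/12) + 1/18·log_2(1/18) + 5/36·log_2(5/36) + 1/6·log_2(1/6) + 1/12·log_2(1/12) + 1/9·log_2(1/9) + 1/9·log_2(1/9) + 1/6·log_2(1/6)]
H(X,Y) = 3.0895 bits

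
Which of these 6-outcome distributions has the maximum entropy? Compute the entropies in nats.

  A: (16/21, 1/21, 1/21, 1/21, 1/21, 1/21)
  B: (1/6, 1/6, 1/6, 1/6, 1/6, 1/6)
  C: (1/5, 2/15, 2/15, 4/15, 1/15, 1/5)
B

For a discrete distribution over n outcomes, entropy is maximized by the uniform distribution.

Computing entropies:
H(A) = 0.9321 nats
H(B) = 1.7918 nats
H(C) = 1.7141 nats

The uniform distribution (where all probabilities equal 1/6) achieves the maximum entropy of log_e(6) = 1.7918 nats.

Distribution B has the highest entropy.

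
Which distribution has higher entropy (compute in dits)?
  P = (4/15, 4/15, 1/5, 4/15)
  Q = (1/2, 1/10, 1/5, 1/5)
P

Computing entropies in dits:
H(P) = 0.5990
H(Q) = 0.5301

Distribution P has higher entropy.

Intuition: The distribution closer to uniform (more spread out) has higher entropy.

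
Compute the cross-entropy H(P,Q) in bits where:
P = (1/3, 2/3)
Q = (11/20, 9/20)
1.0555 bits

Cross-entropy: H(P,Q) = -Σ p(x) log q(x)

Alternatively: H(P,Q) = H(P) + D_KL(P||Q)
H(P) = 0.9183 bits
D_KL(P||Q) = 0.1372 bits

H(P,Q) = 0.9183 + 0.1372 = 1.0555 bits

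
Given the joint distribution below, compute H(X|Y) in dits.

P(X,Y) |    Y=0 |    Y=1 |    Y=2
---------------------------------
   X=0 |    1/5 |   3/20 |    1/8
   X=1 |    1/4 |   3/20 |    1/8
0.2998 dits

Using the chain rule: H(X|Y) = H(X,Y) - H(Y)

First, compute H(X,Y) = 0.7633 dits

Marginal P(Y) = (9/20, 3/10, 1/4)
H(Y) = 0.4634 dits

H(X|Y) = H(X,Y) - H(Y) = 0.7633 - 0.4634 = 0.2998 dits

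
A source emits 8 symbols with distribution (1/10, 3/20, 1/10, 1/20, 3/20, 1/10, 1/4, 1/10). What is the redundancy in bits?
0.1340 bits

Redundancy measures how far a source is from maximum entropy:
R = H_max - H(X)

Maximum entropy for 8 symbols: H_max = log_2(8) = 3.0000 bits
Actual entropy: H(X) = 2.8660 bits
Redundancy: R = 3.0000 - 2.8660 = 0.1340 bits

This redundancy represents potential for compression: the source could be compressed by 0.1340 bits per symbol.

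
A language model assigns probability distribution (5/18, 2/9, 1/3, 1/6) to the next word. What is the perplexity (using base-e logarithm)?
3.8763

Perplexity is e^H (or exp(H) for natural log).

First, H = -Σ p log p = 1.3549 nats
Perplexity = e^1.3549 = 3.8763

Interpretation: The model's uncertainty is equivalent to choosing uniformly among 3.9 options.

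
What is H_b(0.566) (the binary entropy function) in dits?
0.2972 dits

The binary entropy function is:
H(p) = -p log(p) - (1-p) log(1-p)

H(0.566) = -0.566 × log_10(0.566) - 0.434 × log_10(0.434)
H(0.566) = 0.2972 dits

Note: Binary entropy is maximized at p=0.5 (H=1 bit) and minimized at p=0 or p=1 (H=0).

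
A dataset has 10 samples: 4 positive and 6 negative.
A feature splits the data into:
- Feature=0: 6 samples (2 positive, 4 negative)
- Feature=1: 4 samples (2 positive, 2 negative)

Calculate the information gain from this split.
0.0200 bits

Information Gain = H(Y) - H(Y|Feature)

Before split:
P(positive) = 4/10 = 0.4000
H(Y) = 0.9710 bits

After split:
Feature=0: H = 0.9183 bits (weight = 6/10)
Feature=1: H = 1.0000 bits (weight = 4/10)
H(Y|Feature) = (6/10)×0.9183 + (4/10)×1.0000 = 0.9510 bits

Information Gain = 0.9710 - 0.9510 = 0.0200 bits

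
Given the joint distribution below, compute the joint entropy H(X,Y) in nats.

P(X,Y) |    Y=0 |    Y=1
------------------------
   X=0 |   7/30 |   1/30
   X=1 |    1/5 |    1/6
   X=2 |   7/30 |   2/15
1.6817 nats

Joint entropy is H(X,Y) = -Σ_{x,y} p(x,y) log p(x,y).

Summing over all non-zero entries:
H(X,Y) = -[7/30·log_e(7/30) + 1/30·log_e(1/30) + 1/5·log_e(1/5) + 1/6·log_e(1/6) + 7/30·log_e(7/30) + 2/15·log_e(2/15)]
H(X,Y) = 1.6817 nats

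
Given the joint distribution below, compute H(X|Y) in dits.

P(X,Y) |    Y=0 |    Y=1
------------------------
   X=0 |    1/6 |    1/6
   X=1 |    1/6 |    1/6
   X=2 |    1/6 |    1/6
0.4771 dits

Using the chain rule: H(X|Y) = H(X,Y) - H(Y)

First, compute H(X,Y) = 0.7782 dits

Marginal P(Y) = (1/2, 1/2)
H(Y) = 0.3010 dits

H(X|Y) = H(X,Y) - H(Y) = 0.7782 - 0.3010 = 0.4771 dits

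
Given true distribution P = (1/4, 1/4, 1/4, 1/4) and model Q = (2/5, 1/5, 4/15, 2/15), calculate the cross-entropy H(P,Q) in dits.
0.6365 dits

Cross-entropy: H(P,Q) = -Σ p(x) log q(x)

Alternatively: H(P,Q) = H(P) + D_KL(P||Q)
H(P) = 0.6021 dits
D_KL(P||Q) = 0.0344 dits

H(P,Q) = 0.6021 + 0.0344 = 0.6365 dits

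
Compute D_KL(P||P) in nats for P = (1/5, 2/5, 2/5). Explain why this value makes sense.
0.0000 nats

KL divergence satisfies the Gibbs inequality: D_KL(P||Q) ≥ 0 for all distributions P, Q.

D_KL(P||Q) = Σ p(x) log(p(x)/q(x))
Each term is p(x) × log_e(p(x)/p(x)) = p(x) × log_e(1) = 0, so the sum is 0.
D_KL(P||Q) = 0.0000 nats

When P = Q, the KL divergence is exactly 0, as there is no 'divergence' between identical distributions.

This non-negativity is a fundamental property: relative entropy cannot be negative because it measures how different Q is from P.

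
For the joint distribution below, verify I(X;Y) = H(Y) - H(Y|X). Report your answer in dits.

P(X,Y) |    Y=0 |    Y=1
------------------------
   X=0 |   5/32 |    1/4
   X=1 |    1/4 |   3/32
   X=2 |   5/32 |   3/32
I(X;Y) = 0.0208 dits

Mutual information has multiple equivalent forms:
- I(X;Y) = H(X) - H(X|Y)
- I(X;Y) = H(Y) - H(Y|X)
- I(X;Y) = H(X) + H(Y) - H(X,Y)

Computing all quantities:
H(X) = 0.4689, H(Y) = 0.2976, H(X,Y) = 0.7457
H(X|Y) = 0.4481, H(Y|X) = 0.2769

Verification:
H(X) - H(X|Y) = 0.4689 - 0.4481 = 0.0208
H(Y) - H(Y|X) = 0.2976 - 0.2769 = 0.0208
H(X) + H(Y) - H(X,Y) = 0.4689 + 0.2976 - 0.7457 = 0.0208

All forms give I(X;Y) = 0.0208 dits. ✓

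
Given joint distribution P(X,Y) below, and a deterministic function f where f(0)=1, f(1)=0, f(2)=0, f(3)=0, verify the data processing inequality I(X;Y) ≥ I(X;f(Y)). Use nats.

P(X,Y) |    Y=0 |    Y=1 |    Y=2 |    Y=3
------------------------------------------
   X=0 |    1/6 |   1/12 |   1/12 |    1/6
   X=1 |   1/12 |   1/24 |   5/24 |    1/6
I(X;Y) = 0.0489, I(X;f(Y)) = 0.0188, inequality holds: 0.0489 ≥ 0.0188

Data Processing Inequality: For any Markov chain X → Y → Z, we have I(X;Y) ≥ I(X;Z).

Here Z = f(Y) is a deterministic function of Y, forming X → Y → Z.

Original I(X;Y) = 0.0489 nats

After applying f:
P(X,Z) where Z=f(Y):
- P(X,Z=0) = P(X,Y=1) + P(X,Y=2) + P(X,Y=3)
- P(X,Z=1) = P(X,Y=0)

I(X;Z) = I(X;f(Y)) = 0.0188 nats

Verification: 0.0489 ≥ 0.0188 ✓

Information cannot be created by processing; the function f can only lose information about X.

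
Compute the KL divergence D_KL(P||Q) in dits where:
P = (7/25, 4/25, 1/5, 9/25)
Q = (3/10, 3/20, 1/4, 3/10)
0.0052 dits

KL divergence: D_KL(P||Q) = Σ p(x) log(p(x)/q(x))

Computing term by term:
  x=0: 7/25 × log_10[(7/25)/(3/10)] = 7/25 × -0.0300 = -0.0084
  x=1: 4/25 × log_10[(4/25)/(3/20)] = 4/25 × 0.0280 = 0.0045
  x=2: 1/5 × log_10[(1/5)/(1/4)] = 1/5 × -0.0969 = -0.0194
  x=3: 9/25 × log_10[(9/25)/(3/10)] = 9/25 × 0.0792 = 0.0285

D_KL(P||Q) = 0.0052 dits

Note: KL divergence is always non-negative and equals 0 iff P = Q.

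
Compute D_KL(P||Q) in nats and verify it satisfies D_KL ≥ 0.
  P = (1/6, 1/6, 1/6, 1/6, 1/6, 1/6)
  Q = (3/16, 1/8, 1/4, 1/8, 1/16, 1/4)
0.1046 nats

KL divergence satisfies the Gibbs inequality: D_KL(P||Q) ≥ 0 for all distributions P, Q.

D_KL(P||Q) = Σ p(x) log(p(x)/q(x))
Term by term:
  x=0: 1/6 × log_e[(1/6)/(3/16)] = -0.0196
  x=1: 1/6 × log_e[(1/6)/(1/8)] = 0.0479
  x=2: 1/6 × log_e[(1/6)/(1/4)] = -0.0676
  x=3: 1/6 × log_e[(1/6)/(1/8)] = 0.0479
  x=4: 1/6 × log_e[(1/6)/(1/16)] = 0.1635
  x=5: 1/6 × log_e[(1/6)/(1/4)] = -0.0676
D_KL(P||Q) = 0.1046 nats

D_KL(P||Q) = 0.1046 ≥ 0 ✓

This non-negativity is a fundamental property: relative entropy cannot be negative because it measures how different Q is from P.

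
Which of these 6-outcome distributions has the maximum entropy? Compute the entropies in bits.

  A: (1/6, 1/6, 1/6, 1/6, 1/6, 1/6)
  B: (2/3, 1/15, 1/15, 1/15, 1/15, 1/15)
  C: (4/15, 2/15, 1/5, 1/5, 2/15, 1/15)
A

For a discrete distribution over n outcomes, entropy is maximized by the uniform distribution.

Computing entropies:
H(A) = 2.5850 bits
H(B) = 1.6923 bits
H(C) = 2.4729 bits

The uniform distribution (where all probabilities equal 1/6) achieves the maximum entropy of log_2(6) = 2.5850 bits.

Distribution A has the highest entropy.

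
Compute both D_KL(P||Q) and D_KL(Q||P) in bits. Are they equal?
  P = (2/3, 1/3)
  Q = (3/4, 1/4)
D_KL(P||Q) = 0.0251, D_KL(Q||P) = 0.0237

KL divergence is not symmetric: D_KL(P||Q) ≠ D_KL(Q||P) in general.

D_KL(P||Q) = 0.0251 bits
D_KL(Q||P) = 0.0237 bits

No, they are not equal!

This asymmetry is why KL divergence is not a true distance metric.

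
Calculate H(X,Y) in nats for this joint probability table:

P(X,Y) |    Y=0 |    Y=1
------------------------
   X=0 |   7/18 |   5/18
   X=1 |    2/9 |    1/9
1.3015 nats

Joint entropy is H(X,Y) = -Σ_{x,y} p(x,y) log p(x,y).

Summing over all non-zero entries:
H(X,Y) = -[7/18·log_e(7/18) + 5/18·log_e(5/18) + 2/9·log_e(2/9) + 1/9·log_e(1/9)]
H(X,Y) = 1.3015 nats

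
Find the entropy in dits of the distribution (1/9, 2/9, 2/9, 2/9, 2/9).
0.6867 dits

Shannon entropy is H(X) = -Σ p(x) log p(x).

For P = (1/9, 2/9, 2/9, 2/9, 2/9):
H = -1/9 × log_10(1/9) -2/9 × log_10(2/9) -2/9 × log_10(2/9) -2/9 × log_10(2/9) -2/9 × log_10(2/9)
H = 0.6867 dits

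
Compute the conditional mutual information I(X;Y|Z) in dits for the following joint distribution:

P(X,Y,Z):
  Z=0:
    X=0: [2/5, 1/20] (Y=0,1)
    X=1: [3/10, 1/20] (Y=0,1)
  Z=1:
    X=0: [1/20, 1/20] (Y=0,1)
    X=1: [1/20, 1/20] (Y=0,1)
0.0004 dits

Conditional mutual information: I(X;Y|Z) = H(X|Z) + H(Y|Z) - H(X,Y|Z)

H(Z) = 0.2173
H(X,Z) = 0.5156 → H(X|Z) = 0.2983
H(Y,Z) = 0.4084 → H(Y|Z) = 0.1911
H(X,Y,Z) = 0.7063 → H(X,Y|Z) = 0.4890

I(X;Y|Z) = 0.2983 + 0.1911 - 0.4890 = 0.0004 dits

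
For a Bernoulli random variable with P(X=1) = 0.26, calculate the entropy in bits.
0.8267 bits

The binary entropy function is:
H(p) = -p log(p) - (1-p) log(1-p)

H(0.26) = -0.26 × log_2(0.26) - 0.74 × log_2(0.74)
H(0.26) = 0.8267 bits

Note: Binary entropy is maximized at p=0.5 (H=1 bit) and minimized at p=0 or p=1 (H=0).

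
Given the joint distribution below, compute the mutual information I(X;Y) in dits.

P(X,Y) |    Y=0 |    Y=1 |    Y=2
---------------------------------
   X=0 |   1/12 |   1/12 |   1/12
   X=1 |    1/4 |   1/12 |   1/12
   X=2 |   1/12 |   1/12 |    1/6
0.0262 dits

Mutual information: I(X;Y) = H(X) + H(Y) - H(X,Y)

Marginals:
P(X) = (1/4, 5/12, 1/3), H(X) = 0.4680 dits
P(Y) = (5/12, 1/4, 1/3), H(Y) = 0.4680 dits

Joint entropy: H(X,Y) = 0.9097 dits

I(X;Y) = 0.4680 + 0.4680 - 0.9097 = 0.0262 dits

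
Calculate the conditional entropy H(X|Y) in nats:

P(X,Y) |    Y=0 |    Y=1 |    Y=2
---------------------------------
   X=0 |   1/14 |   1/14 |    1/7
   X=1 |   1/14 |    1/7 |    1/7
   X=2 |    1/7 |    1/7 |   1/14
1.0506 nats

Using the chain rule: H(X|Y) = H(X,Y) - H(Y)

First, compute H(X,Y) = 2.1440 nats

Marginal P(Y) = (2/7, 5/14, 5/14)
H(Y) = 1.0934 nats

H(X|Y) = H(X,Y) - H(Y) = 2.1440 - 1.0934 = 1.0506 nats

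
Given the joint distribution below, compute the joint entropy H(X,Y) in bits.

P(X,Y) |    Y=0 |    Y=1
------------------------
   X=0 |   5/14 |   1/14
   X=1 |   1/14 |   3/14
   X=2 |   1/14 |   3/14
2.2988 bits

Joint entropy is H(X,Y) = -Σ_{x,y} p(x,y) log p(x,y).

Summing over all non-zero entries:
H(X,Y) = -[5/14·log_2(5/14) + 1/14·log_2(1/14) + 1/14·log_2(1/14) + 3/14·log_2(3/14) + 1/14·log_2(1/14) + 3/14·log_2(3/14)]
H(X,Y) = 2.2988 bits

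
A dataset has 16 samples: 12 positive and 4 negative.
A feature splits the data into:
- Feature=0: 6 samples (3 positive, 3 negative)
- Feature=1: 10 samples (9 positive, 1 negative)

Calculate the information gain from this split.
0.1432 bits

Information Gain = H(Y) - H(Y|Feature)

Before split:
P(positive) = 12/16 = 0.7500
H(Y) = 0.8113 bits

After split:
Feature=0: H = 1.0000 bits (weight = 6/16)
Feature=1: H = 0.4690 bits (weight = 10/16)
H(Y|Feature) = (6/16)×1.0000 + (10/16)×0.4690 = 0.6681 bits

Information Gain = 0.8113 - 0.6681 = 0.1432 bits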